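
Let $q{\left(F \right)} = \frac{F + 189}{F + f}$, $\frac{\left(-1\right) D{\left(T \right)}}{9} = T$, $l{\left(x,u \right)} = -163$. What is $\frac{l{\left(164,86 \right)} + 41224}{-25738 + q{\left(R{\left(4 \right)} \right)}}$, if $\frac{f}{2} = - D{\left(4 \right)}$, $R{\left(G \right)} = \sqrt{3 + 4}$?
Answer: $- \frac{607848908725}{380975092514} + \frac{533793 \sqrt{7}}{380975092514} \approx -1.5955$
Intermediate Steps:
$D{\left(T \right)} = - 9 T$
$R{\left(G \right)} = \sqrt{7}$
$f = 72$ ($f = 2 \left(- \left(-9\right) 4\right) = 2 \left(\left(-1\right) \left(-36\right)\right) = 2 \cdot 36 = 72$)
$q{\left(F \right)} = \frac{189 + F}{72 + F}$ ($q{\left(F \right)} = \frac{F + 189}{F + 72} = \frac{189 + F}{72 + F}$)
$\frac{l{\left(164,86 \right)} + 41224}{-25738 + q{\left(R{\left(4 \right)} \right)}} = \frac{-163 + 41224}{-25738 + \frac{189 + \sqrt{7}}{72 + \sqrt{7}}} = \frac{41061}{-25738 + \frac{189 + \sqrt{7}}{72 + \sqrt{7}}}$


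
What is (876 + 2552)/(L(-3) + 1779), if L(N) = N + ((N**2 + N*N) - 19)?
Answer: 3428/1775 ≈ 1.9313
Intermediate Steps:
L(N) = -19 + N + 2*N**2 (L(N) = N + ((N**2 + N**2) - 19) = N + (2*N**2 - 19) = N + (-19 + 2*N**2) = -19 + N + 2*N**2)
(876 + 2552)/(L(-3) + 1779) = (876 + 2552)/((-19 - 3 + 2*(-3)**2) + 1779) = 3428/((-19 - 3 + 2*9) + 1779) = 3428/((-19 - 3 + 18) + 1779) = 3428/(-4 + 1779) = 3428/1775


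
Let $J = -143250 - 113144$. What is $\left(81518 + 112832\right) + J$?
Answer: $-62044$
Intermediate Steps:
$J = -256394$ ($J = -143250 - 113144 = -256394$)
$\left(81518 + 112832\right) + J = \left(81518 + 112832\right) - 256394 = 194350 - 256394 = -62044$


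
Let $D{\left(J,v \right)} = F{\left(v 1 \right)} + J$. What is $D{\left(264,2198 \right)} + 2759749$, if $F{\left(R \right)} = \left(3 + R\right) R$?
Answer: $7597811$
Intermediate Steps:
$F{\left(R \right)} = R \left(3 + R\right)$
$D{\left(J,v \right)} = J + v \left(3 + v\right)$ ($D{\left(J,v \right)} = v 1 \left(3 + v 1\right) + J = v \left(3 + v\right) + J = J + v \left(3 + v\right)$)
$D{\left(264,2198 \right)} + 2759749 = \left(264 + 2198 \left(3 + 2198\right)\right) + 2759749 = \left(264 + 2198 \cdot 2201\right) + 2759749 = \left(264 + 4837798\right) + 2759749 = 4838062 + 2759749 = 7597811$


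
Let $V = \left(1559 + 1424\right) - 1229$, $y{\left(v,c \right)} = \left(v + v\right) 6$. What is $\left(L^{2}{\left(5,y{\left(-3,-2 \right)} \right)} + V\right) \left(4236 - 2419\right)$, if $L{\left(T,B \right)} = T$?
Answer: $3232443$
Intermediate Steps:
$y{\left(v,c \right)} = 12 v$ ($y{\left(v,c \right)} = 2 v 6 = 12 v$)
$V = 1754$ ($V = 2983 - 1229 = 1754$)
$\left(L^{2}{\left(5,y{\left(-3,-2 \right)} \right)} + V\right) \left(4236 - 2419\right) = \left(5^{2} + 1754\right) \left(4236 - 2419\right) = \left(25 + 1754\right) 1817 = 1779 \cdot 1817 = 3232443$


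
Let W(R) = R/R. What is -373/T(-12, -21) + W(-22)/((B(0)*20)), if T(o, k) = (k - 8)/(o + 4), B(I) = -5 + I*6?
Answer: -298429/2900 ≈ -102.91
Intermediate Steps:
W(R) = 1
B(I) = -5 + 6*I
T(o, k) = (-8 + k)/(4 + o)
-373/T(-12, -21) + W(-22)/((B(0)*20)) = -373*(4 - 12)/(-8 - 21) + 1/((-5 + 6*0)*20) = -373/(-29/(-8)) + 1/((-5 + 0)*20) = -373/((-1/8*(-29))) + 1/(-5*20) = -373/29/8 + 1/(-100) = -373*8/29 + 1*(-1/100) = -2984/29 - 1/100 = -298429/2900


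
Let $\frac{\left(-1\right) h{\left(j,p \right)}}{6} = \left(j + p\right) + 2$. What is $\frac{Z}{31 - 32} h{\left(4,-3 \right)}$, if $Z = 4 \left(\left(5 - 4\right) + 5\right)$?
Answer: $432$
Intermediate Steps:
$Z = 24$ ($Z = 4 \left(\left(5 - 4\right) + 5\right) = 4 \left(1 + 5\right) = 4 \cdot 6 = 24$)
$h{\left(j,p \right)} = -12 - 6 j - 6 p$ ($h{\left(j,p \right)} = - 6 \left(\left(j + p\right) + 2\right) = - 6 \left(2 + j + p\right) = -12 - 6 j - 6 p$)
$\frac{Z}{31 - 32} h{\left(4,-3 \right)} = \frac{24}{31 - 32} \left(-12 - 24 - -18\right) = \frac{24}{-1} \left(-12 - 24 + 18\right) = 24 \left(-1\right) \left(-18\right) = \left(-24\right) \left(-18\right) = 432$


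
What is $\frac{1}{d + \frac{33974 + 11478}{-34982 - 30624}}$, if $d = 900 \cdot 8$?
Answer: $\frac{32803}{236158874} \approx 0.0001389$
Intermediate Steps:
$d = 7200$
$\frac{1}{d + \frac{33974 + 11478}{-34982 - 30624}} = \frac{1}{7200 + \frac{33974 + 11478}{-34982 - 30624}} = \frac{1}{7200 + \frac{45452}{-65606}} = \frac{1}{7200 + 45452 \left(- \frac{1}{65606}\right)} = \frac{1}{7200 - \frac{22726}{32803}} = \frac{1}{\frac{236158874}{32803}} = \frac{32803}{236158874}$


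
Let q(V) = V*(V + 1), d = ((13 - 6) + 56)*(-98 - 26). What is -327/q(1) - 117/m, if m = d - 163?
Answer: -2607591/15950 ≈ -163.49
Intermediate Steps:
d = -7812 (d = (7 + 56)*(-124) = 63*(-124) = -7812)
q(V) = V*(1 + V)
m = -7975 (m = -7812 - 163 = -7975)
-327/q(1) - 117/m = -327/(1 + 1) - 117/(-7975) = -327/(1*2) - 117*(-1/7975) = -327/2 + 117/7975 = -2607591/15950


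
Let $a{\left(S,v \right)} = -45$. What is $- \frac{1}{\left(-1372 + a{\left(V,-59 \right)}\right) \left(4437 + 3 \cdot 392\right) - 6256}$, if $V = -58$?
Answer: $\frac{1}{7959877} \approx 1.2563 \cdot 10^{-7}$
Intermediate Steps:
$- \frac{1}{\left(-1372 + a{\left(V,-59 \right)}\right) \left(4437 + 3 \cdot 392\right) - 6256} = - \frac{1}{\left(-1372 - 45\right) \left(4437 + 3 \cdot 392\right) - 6256} = - \frac{1}{- 1417 \left(4437 + 1176\right) - 6256} = - \frac{1}{\left(-1417\right) 5613 - 6256} = - \frac{1}{-7953621 - 6256} = - \frac{1}{-7959877} = \left(-1\right) \left(- \frac{1}{7959877}\right) = \frac{1}{7959877}$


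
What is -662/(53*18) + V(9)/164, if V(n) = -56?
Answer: -20249/19557 ≈ -1.0354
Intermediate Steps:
-662/(53*18) + V(9)/164 = -662/(53*18) - 56/164 = -662/954 - 56*1/164 = -662*1/954 - 14/41 = -331/477 - 14/41 = -20249/19557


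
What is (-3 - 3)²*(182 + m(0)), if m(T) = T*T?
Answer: 6552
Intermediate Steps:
m(T) = T²
(-3 - 3)²*(182 + m(0)) = (-3 - 3)²*(182 + 0²) = (-6)²*(182 + 0) = 36*182 = 6552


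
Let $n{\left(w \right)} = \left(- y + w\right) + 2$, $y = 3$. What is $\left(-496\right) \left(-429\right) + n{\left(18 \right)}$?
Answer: $212801$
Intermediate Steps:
$n{\left(w \right)} = -1 + w$ ($n{\left(w \right)} = \left(\left(-1\right) 3 + w\right) + 2 = \left(-3 + w\right) + 2 = -1 + w$)
$\left(-496\right) \left(-429\right) + n{\left(18 \right)} = \left(-496\right) \left(-429\right) + \left(-1 + 18\right) = 212784 + 17 = 212801$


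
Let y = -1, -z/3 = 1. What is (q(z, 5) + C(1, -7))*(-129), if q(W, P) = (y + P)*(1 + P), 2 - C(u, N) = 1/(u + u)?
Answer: -6579/2 ≈ -3289.5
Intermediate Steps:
C(u, N) = 2 - 1/(2*u) (C(u, N) = 2 - 1/(u + u) = 2 - 1/(2*u))
z = -3 (z = -3*1 = -3)
q(W, P) = (1 + P)*(-1 + P) (q(W, P) = (-1 + P)*(1 + P) = (1 + P)*(-1 + P))
(q(z, 5) + C(1, -7))*(-129) = ((-1 + 5**2) + (2 - 1/2/1))*(-129) = ((-1 + 25) + (2 - 1/2*1))*(-129) = (24 + (2 - 1/2))*(-129) = (24 + 3/2)*(-129) = (51/2)*(-129) = -6579/2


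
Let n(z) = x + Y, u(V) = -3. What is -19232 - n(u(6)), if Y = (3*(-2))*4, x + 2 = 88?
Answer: -19294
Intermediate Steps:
x = 86 (x = -2 + 88 = 86)
Y = -24 (Y = -6*4 = -24)
n(z) = 62 (n(z) = 86 - 24 = 62)
-19232 - n(u(6)) = -19232 - 1*62 = -19232 - 62 = -19294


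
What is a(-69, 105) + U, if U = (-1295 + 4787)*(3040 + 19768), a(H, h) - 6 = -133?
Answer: 79645409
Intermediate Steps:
a(H, h) = -127 (a(H, h) = 6 - 133 = -127)
U = 79645536 (U = 3492*22808 = 79645536)
a(-69, 105) + U = -127 + 79645536 = 79645409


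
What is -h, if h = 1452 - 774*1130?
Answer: 873168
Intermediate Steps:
h = -873168 (h = 1452 - 874620 = -873168)
-h = -1*(-873168) = 873168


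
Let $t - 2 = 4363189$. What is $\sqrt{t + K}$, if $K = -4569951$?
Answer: $2 i \sqrt{51690} \approx 454.71 i$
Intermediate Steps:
$t = 4363191$ ($t = 2 + 4363189 = 4363191$)
$\sqrt{t + K} = \sqrt{4363191 - 4569951} = \sqrt{-206760} = 2 i \sqrt{51690}$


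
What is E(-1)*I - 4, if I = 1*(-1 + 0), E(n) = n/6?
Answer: -23/6 ≈ -3.8333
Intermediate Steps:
E(n) = n/6 (E(n) = n*(⅙) = n/6)
I = -1 (I = 1*(-1) = -1)
E(-1)*I - 4 = ((⅙)*(-1))*(-1) - 4 = -⅙*(-1) - 4 = ⅙ - 4 = -23/6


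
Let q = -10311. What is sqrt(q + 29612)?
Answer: sqrt(19301) ≈ 138.93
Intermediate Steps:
sqrt(q + 29612) = sqrt(-10311 + 29612) = sqrt(19301)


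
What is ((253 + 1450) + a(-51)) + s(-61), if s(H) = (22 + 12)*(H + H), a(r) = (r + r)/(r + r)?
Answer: -2444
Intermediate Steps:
a(r) = 1 (a(r) = (2*r)/((2*r)) = (2*r)*(1/(2*r)) = 1)
s(H) = 68*H (s(H) = 34*(2*H) = 68*H)
((253 + 1450) + a(-51)) + s(-61) = ((253 + 1450) + 1) + 68*(-61) = (1703 + 1) - 4148 = 1704 - 4148 = -2444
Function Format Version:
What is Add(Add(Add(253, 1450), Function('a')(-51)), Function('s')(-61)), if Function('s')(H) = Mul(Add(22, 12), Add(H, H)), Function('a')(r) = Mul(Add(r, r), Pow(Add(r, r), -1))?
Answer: -2444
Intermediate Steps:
Function('a')(r) = 1 (Function('a')(r) = Mul(Mul(2, r), Pow(Mul(2, r), -1)) = Mul(Mul(2, r), Mul(Rational(1, 2), Pow(r, -1))) = 1)
Function('s')(H) = Mul(68, H) (Function('s')(H) = Mul(34, Mul(2, H)) = Mul(68, H))
Add(Add(Add(253, 1450), Function('a')(-51)), Function('s')(-61)) = Add(Add(Add(253, 1450), 1), Mul(68, -61)) = Add(Add(1703, 1), -4148) = Add(1704, -4148) = -2444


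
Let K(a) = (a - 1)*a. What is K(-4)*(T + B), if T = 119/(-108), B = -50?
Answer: -27595/27 ≈ -1022.0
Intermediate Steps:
T = -119/108 (T = 119*(-1/108) = -119/108 ≈ -1.1019)
K(a) = a*(-1 + a) (K(a) = (-1 + a)*a = a*(-1 + a))
K(-4)*(T + B) = (-4*(-1 - 4))*(-119/108 - 50) = -4*(-5)*(-5519/108) = 20*(-5519/108) = -27595/27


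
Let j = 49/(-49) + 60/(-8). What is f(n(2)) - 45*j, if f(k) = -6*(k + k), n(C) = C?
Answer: 717/2 ≈ 358.50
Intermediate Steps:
f(k) = -12*k
j = -17/2 (j = 49*(-1/49) + 60*(-1/8) = -1 - 15/2 = -17/2 ≈ -8.5000)
f(n(2)) - 45*j = -12*2 - 45*(-17/2) = -24 + 765/2 = 717/2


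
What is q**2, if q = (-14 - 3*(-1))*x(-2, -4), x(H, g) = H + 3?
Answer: 121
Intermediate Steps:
x(H, g) = 3 + H
q = -11 (q = (-14 - 3*(-1))*(3 - 2) = (-14 + 3)*1 = -11*1 = -11)
q**2 = (-11)**2 = 121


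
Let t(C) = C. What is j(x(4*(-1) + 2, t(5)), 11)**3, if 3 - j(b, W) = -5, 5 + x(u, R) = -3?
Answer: 512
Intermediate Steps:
x(u, R) = -8 (x(u, R) = -5 - 3 = -8)
j(b, W) = 8 (j(b, W) = 3 - 1*(-5) = 3 + 5 = 8)
j(x(4*(-1) + 2, t(5)), 11)**3 = 8**3 = 512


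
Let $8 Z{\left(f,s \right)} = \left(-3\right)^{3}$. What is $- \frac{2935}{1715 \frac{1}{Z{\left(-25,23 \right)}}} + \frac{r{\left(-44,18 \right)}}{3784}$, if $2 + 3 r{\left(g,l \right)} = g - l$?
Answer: $\frac{22467779}{3893736} \approx 5.7702$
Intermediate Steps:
$r{\left(g,l \right)} = - \frac{2}{3} - \frac{l}{3} + \frac{g}{3}$ ($r{\left(g,l \right)} = - \frac{2}{3} + \frac{g - l}{3} = - \frac{2}{3} + \left(- \frac{l}{3} + \frac{g}{3}\right) = - \frac{2}{3} - \frac{l}{3} + \frac{g}{3}$)
$Z{\left(f,s \right)} = - \frac{27}{8}$ ($Z{\left(f,s \right)} = \frac{\left(-3\right)^{3}}{8} = \frac{1}{8} \left(-27\right) = - \frac{27}{8}$)
$- \frac{2935}{1715 \frac{1}{Z{\left(-25,23 \right)}}} + \frac{r{\left(-44,18 \right)}}{3784} = - \frac{2935}{1715 \frac{1}{- \frac{27}{8}}} + \frac{- \frac{2}{3} - 6 + \frac{1}{3} \left(-44\right)}{3784} = - \frac{2935}{1715 \left(- \frac{8}{27}\right)} + \left(- \frac{2}{3} - 6 - \frac{44}{3}\right) \frac{1}{3784} = - \frac{2935}{- \frac{13720}{27}} - \frac{8}{1419} = \left(-2935\right) \left(- \frac{27}{13720}\right) - \frac{8}{1419} = \frac{15849}{2744} - \frac{8}{1419} = \frac{22467779}{3893736}$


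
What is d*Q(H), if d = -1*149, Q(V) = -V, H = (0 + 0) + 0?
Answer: 0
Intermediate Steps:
H = 0 (H = 0 + 0 = 0)
d = -149
d*Q(H) = -(-149)*0 = -149*0 = 0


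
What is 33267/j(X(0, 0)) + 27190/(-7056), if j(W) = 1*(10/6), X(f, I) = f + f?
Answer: 352029953/17640 ≈ 19956.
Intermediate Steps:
X(f, I) = 2*f
j(W) = 5/3 (j(W) = 1*(10*(⅙)) = 1*(5/3) = 5/3)
33267/j(X(0, 0)) + 27190/(-7056) = 33267/(5/3) + 27190/(-7056) = 33267*(⅗) + 27190*(-1/7056) = 99801/5 - 13595/3528 = 352029953/17640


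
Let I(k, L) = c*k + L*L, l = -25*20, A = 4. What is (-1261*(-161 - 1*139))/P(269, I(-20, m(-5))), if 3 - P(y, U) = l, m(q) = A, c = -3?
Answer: 378300/503 ≈ 752.09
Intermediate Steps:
m(q) = 4
l = -500
I(k, L) = L² - 3*k (I(k, L) = -3*k + L*L = -3*k + L² = L² - 3*k)
P(y, U) = 503 (P(y, U) = 3 - 1*(-500) = 3 + 500 = 503)
(-1261*(-161 - 1*139))/P(269, I(-20, m(-5))) = -1261*(-161 - 1*139)/503 = -1261*(-161 - 139)*(1/503) = -1261*(-300)*(1/503) = 378300*(1/503) = 378300/503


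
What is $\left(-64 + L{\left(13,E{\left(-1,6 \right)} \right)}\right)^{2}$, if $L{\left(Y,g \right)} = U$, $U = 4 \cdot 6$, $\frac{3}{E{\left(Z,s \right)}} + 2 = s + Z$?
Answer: $1600$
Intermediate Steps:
$E{\left(Z,s \right)} = \frac{3}{-2 + Z + s}$ ($E{\left(Z,s \right)} = \frac{3}{-2 + \left(s + Z\right)} = \frac{3}{-2 + \left(Z + s\right)} = \frac{3}{-2 + Z + s}$)
$U = 24$
$L{\left(Y,g \right)} = 24$
$\left(-64 + L{\left(13,E{\left(-1,6 \right)} \right)}\right)^{2} = \left(-64 + 24\right)^{2} = \left(-40\right)^{2} = 1600$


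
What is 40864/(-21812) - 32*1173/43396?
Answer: -8526544/3113663 ≈ -2.7384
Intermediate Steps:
40864/(-21812) - 32*1173/43396 = 40864*(-1/21812) - 37536*1/43396 = -10216/5453 - 9384/10849 = -8526544/3113663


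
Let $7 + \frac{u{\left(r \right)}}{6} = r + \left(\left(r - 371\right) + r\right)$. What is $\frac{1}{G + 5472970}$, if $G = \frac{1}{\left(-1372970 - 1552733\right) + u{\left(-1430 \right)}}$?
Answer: $\frac{2953711}{16165571691669} \approx 1.8272 \cdot 10^{-7}$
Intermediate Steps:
$u{\left(r \right)} = -2268 + 18 r$ ($u{\left(r \right)} = -42 + 6 \left(r + \left(\left(r - 371\right) + r\right)\right) = -42 + 6 \left(r + \left(\left(-371 + r\right) + r\right)\right) = -42 + 6 \left(r + \left(-371 + 2 r\right)\right) = -42 + 6 \left(-371 + 3 r\right) = -42 + \left(-2226 + 18 r\right) = -2268 + 18 r$)
$G = - \frac{1}{2953711}$ ($G = \frac{1}{\left(-1372970 - 1552733\right) + \left(-2268 + 18 \left(-1430\right)\right)} = \frac{1}{-2925703 - 28008} = \frac{1}{-2953711} = - \frac{1}{2953711} \approx -3.3856 \cdot 10^{-7}$)
$\frac{1}{G + 5472970} = \frac{1}{- \frac{1}{2953711} + 5472970} = \frac{1}{\frac{16165571691669}{2953711}} = \frac{2953711}{16165571691669}$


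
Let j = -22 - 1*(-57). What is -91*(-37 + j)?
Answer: 182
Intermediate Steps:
j = 35 (j = -22 + 57 = 35)
-91*(-37 + j) = -91*(-37 + 35) = -91*(-2) = 182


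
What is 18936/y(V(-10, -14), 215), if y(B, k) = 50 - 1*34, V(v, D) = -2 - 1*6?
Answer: 2367/2 ≈ 1183.5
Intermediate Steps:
V(v, D) = -8 (V(v, D) = -2 - 6 = -8)
y(B, k) = 16 (y(B, k) = 50 - 34 = 16)
18936/y(V(-10, -14), 215) = 18936/16 = 18936*(1/16) = 2367/2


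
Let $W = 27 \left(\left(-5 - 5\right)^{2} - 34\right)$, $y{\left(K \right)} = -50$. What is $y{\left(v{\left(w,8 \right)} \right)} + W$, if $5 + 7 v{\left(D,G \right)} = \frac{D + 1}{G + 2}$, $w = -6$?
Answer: $1732$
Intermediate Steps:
$v{\left(D,G \right)} = - \frac{5}{7} + \frac{1 + D}{7 \left(2 + G\right)}$ ($v{\left(D,G \right)} = - \frac{5}{7} + \frac{\left(D + 1\right) \frac{1}{G + 2}}{7} = - \frac{5}{7} + \frac{\left(1 + D\right) \frac{1}{2 + G}}{7} = - \frac{5}{7} + \frac{\frac{1}{2 + G} \left(1 + D\right)}{7} = - \frac{5}{7} + \frac{1 + D}{7 \left(2 + G\right)}$)
$W = 1782$ ($W = 27 \left(\left(-10\right)^{2} - 34\right) = 27 \left(100 - 34\right) = 27 \cdot 66 = 1782$)
$y{\left(v{\left(w,8 \right)} \right)} + W = -50 + 1782 = 1732$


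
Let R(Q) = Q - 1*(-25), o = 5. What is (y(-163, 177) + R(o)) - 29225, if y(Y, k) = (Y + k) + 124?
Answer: -29057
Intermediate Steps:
R(Q) = 25 + Q (R(Q) = Q + 25 = 25 + Q)
y(Y, k) = 124 + Y + k
(y(-163, 177) + R(o)) - 29225 = ((124 - 163 + 177) + (25 + 5)) - 29225 = (138 + 30) - 29225 = 168 - 29225 = -29057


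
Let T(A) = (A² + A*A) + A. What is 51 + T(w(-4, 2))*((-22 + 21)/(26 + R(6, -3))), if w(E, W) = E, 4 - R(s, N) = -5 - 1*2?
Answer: 1859/37 ≈ 50.243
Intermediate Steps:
R(s, N) = 11 (R(s, N) = 4 - (-5 - 1*2) = 4 - (-5 - 2) = 4 - 1*(-7) = 4 + 7 = 11)
T(A) = A + 2*A² (T(A) = (A² + A²) + A = 2*A² + A = A + 2*A²)
51 + T(w(-4, 2))*((-22 + 21)/(26 + R(6, -3))) = 51 + (-4*(1 + 2*(-4)))*((-22 + 21)/(26 + 11)) = 51 + (-4*(1 - 8))*(-1/37) = 51 + (-4*(-7))*(-1*1/37) = 51 + 28*(-1/37) = 51 - 28/37 = 1859/37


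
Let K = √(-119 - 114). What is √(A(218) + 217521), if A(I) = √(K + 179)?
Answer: √(217521 + √(179 + I*√233)) ≈ 466.41 + 0.0006*I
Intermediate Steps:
K = I*√233 (K = √(-233) = I*√233 ≈ 15.264*I)
A(I) = √(179 + I*√233) (A(I) = √(I*√233 + 179) = √(179 + I*√233))
√(A(218) + 217521) = √(√(179 + I*√233) + 217521) = √(217521 + √(179 + I*√233))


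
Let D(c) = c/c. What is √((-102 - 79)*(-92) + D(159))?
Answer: √16653 ≈ 129.05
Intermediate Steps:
D(c) = 1
√((-102 - 79)*(-92) + D(159)) = √((-102 - 79)*(-92) + 1) = √(-181*(-92) + 1) = √(16652 + 1) = √16653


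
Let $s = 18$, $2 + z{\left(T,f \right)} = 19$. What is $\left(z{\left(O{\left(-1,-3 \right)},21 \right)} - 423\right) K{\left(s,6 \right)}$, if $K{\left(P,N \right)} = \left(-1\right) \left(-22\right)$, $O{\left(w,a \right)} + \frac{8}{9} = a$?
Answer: $-8932$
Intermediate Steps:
$O{\left(w,a \right)} = - \frac{8}{9} + a$
$z{\left(T,f \right)} = 17$ ($z{\left(T,f \right)} = -2 + 19 = 17$)
$K{\left(P,N \right)} = 22$
$\left(z{\left(O{\left(-1,-3 \right)},21 \right)} - 423\right) K{\left(s,6 \right)} = \left(17 - 423\right) 22 = \left(-406\right) 22 = -8932$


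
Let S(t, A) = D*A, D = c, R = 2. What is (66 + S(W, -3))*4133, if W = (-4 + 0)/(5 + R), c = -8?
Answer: 371970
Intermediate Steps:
D = -8
W = -4/7 (W = (-4 + 0)/(5 + 2) = -4/7 ≈ -0.57143)
S(t, A) = -8*A
(66 + S(W, -3))*4133 = (66 - 8*(-3))*4133 = (66 + 24)*4133 = 90*4133 = 371970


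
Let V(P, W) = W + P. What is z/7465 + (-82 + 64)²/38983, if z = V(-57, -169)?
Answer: -6391498/291008095 ≈ -0.021963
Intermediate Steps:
V(P, W) = P + W
z = -226 (z = -57 - 169 = -226)
z/7465 + (-82 + 64)²/38983 = -226/7465 + (-82 + 64)²/38983 = -226*1/7465 + (-18)²*(1/38983) = -226/7465 + 324*(1/38983) = -226/7465 + 324/38983 = -6391498/291008095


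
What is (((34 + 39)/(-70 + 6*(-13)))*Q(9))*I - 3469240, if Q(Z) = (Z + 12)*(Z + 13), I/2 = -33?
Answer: -127805401/37 ≈ -3.4542e+6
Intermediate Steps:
I = -66 (I = 2*(-33) = -66)
Q(Z) = (12 + Z)*(13 + Z)
(((34 + 39)/(-70 + 6*(-13)))*Q(9))*I - 3469240 = (((34 + 39)/(-70 + 6*(-13)))*(156 + 9**2 + 25*9))*(-66) - 3469240 = ((73/(-70 - 78))*(156 + 81 + 225))*(-66) - 3469240 = ((73/(-148))*462)*(-66) - 3469240 = ((73*(-1/148))*462)*(-66) - 3469240 = -73/148*462*(-66) - 3469240 = -16863/74*(-66) - 3469240 = 556479/37 - 3469240 = -127805401/37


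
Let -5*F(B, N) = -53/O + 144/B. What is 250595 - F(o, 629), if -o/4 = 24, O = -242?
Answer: 30321964/121 ≈ 2.5059e+5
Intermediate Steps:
o = -96 (o = -4*24 = -96)
F(B, N) = -53/1210 - 144/(5*B) (F(B, N) = -(-53/(-242) + 144/B)/5 = -(-53*(-1/242) + 144/B)/5 = -(53/242 + 144/B)/5 = -53/1210 - 144/(5*B))
250595 - F(o, 629) = 250595 - (-34848 - 53*(-96))/(1210*(-96)) = 250595 - (-1)*(-34848 + 5088)/(1210*96) = 250595 - (-1)*(-29760)/(1210*96) = 250595 - 1*31/121 = 250595 - 31/121 = 30321964/121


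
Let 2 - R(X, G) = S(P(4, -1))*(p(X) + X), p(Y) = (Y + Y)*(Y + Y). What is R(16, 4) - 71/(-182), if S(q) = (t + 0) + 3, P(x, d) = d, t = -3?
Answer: 435/182 ≈ 2.3901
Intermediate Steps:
p(Y) = 4*Y² (p(Y) = (2*Y)*(2*Y) = 4*Y²)
S(q) = 0 (S(q) = (-3 + 0) + 3 = -3 + 3 = 0)
R(X, G) = 2 (R(X, G) = 2 - 0*(4*X² + X) = 2 - 0*(X + 4*X²) = 2 - 1*0 = 2 + 0 = 2)
R(16, 4) - 71/(-182) = 2 - 71/(-182) = 2 - 71*(-1)/182 = 2 - 1*(-71/182) = 2 + 71/182 = 435/182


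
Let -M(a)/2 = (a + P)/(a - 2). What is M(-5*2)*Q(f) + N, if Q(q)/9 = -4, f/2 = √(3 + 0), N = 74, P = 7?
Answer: 92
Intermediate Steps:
M(a) = -2*(7 + a)/(-2 + a) (M(a) = -2*(a + 7)/(a - 2) = -2*(7 + a)/(-2 + a))
f = 2*√3 (f = 2*√(3 + 0) = 2*√3 ≈ 3.4641)
Q(q) = -36 (Q(q) = 9*(-4) = -36)
M(-5*2)*Q(f) + N = (2*(-7 - (-5)*2)/(-2 - 5*2))*(-36) + 74 = (2*(-7 - 1*(-10))/(-2 - 10))*(-36) + 74 = (2*(-7 + 10)/(-12))*(-36) + 74 = (2*(-1/12)*3)*(-36) + 74 = -½*(-36) + 74 = 18 + 74 = 92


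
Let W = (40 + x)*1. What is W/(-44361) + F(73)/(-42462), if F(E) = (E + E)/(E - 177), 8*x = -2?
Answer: -59071/68448744 ≈ -0.00086300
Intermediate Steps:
x = -¼ (x = (⅛)*(-2) = -¼ ≈ -0.25000)
W = 159/4 (W = (40 - ¼)*1 = (159/4)*1 = 159/4 ≈ 39.750)
F(E) = 2*E/(-177 + E) (F(E) = (2*E)/(-177 + E) = 2*E/(-177 + E))
W/(-44361) + F(73)/(-42462) = (159/4)/(-44361) + (2*73/(-177 + 73))/(-42462) = (159/4)*(-1/44361) + (2*73/(-104))*(-1/42462) = -1/1116 + (2*73*(-1/104))*(-1/42462) = -1/1116 - 73/52*(-1/42462) = -1/1116 + 73/2208024 = -59071/68448744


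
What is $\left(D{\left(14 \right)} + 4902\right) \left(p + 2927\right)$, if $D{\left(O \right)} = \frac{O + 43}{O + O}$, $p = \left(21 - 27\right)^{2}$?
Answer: $\frac{406858419}{28} \approx 1.4531 \cdot 10^{7}$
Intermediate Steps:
$p = 36$ ($p = \left(-6\right)^{2} = 36$)
$D{\left(O \right)} = \frac{43 + O}{2 O}$
$\left(D{\left(14 \right)} + 4902\right) \left(p + 2927\right) = \left(\frac{43 + 14}{2 \cdot 14} + 4902\right) \left(36 + 2927\right) = \left(\frac{1}{2} \cdot \frac{1}{14} \cdot 57 + 4902\right) 2963 = \left(\frac{57}{28} + 4902\right) 2963 = \frac{137313}{28} \cdot 2963 = \frac{406858419}{28}$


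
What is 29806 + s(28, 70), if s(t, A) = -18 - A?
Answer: 29718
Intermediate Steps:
29806 + s(28, 70) = 29806 + (-18 - 1*70) = 29806 + (-18 - 70) = 29806 - 88 = 29718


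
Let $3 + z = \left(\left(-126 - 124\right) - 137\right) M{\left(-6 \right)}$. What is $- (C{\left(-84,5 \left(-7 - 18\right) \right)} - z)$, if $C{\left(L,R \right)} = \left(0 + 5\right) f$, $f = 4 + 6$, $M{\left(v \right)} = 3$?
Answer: $-1214$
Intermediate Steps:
$f = 10$
$C{\left(L,R \right)} = 50$ ($C{\left(L,R \right)} = \left(0 + 5\right) 10 = 5 \cdot 10 = 50$)
$z = -1164$ ($z = -3 + \left(\left(-126 - 124\right) - 137\right) 3 = -3 + \left(-250 - 137\right) 3 = -3 - 1161 = -1164$)
$- (C{\left(-84,5 \left(-7 - 18\right) \right)} - z) = - (50 - -1164) = - (50 + 1164) = \left(-1\right) 1214 = -1214$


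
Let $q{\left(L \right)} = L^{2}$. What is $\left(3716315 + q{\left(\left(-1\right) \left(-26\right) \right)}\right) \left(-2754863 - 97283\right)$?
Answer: $-10601401012686$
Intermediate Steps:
$\left(3716315 + q{\left(\left(-1\right) \left(-26\right) \right)}\right) \left(-2754863 - 97283\right) = \left(3716315 + \left(\left(-1\right) \left(-26\right)\right)^{2}\right) \left(-2754863 - 97283\right) = \left(3716315 + 26^{2}\right) \left(-2852146\right) = \left(3716315 + 676\right) \left(-2852146\right) = 3716991 \left(-2852146\right) = -10601401012686$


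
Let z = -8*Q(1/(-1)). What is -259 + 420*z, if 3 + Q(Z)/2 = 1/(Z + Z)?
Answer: 23261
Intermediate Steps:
Q(Z) = -6 + 1/Z (Q(Z) = -6 + 2/(Z + Z) = -6 + 2/((2*Z)) = -6 + 2*(1/(2*Z)) = -6 + 1/Z)
z = 56 (z = -8*(-6 + 1/(1/(-1))) = -8*(-6 + 1/(-1)) = -8*(-6 - 1) = -8*(-7) = 56)
-259 + 420*z = -259 + 420*56 = -259 + 23520 = 23261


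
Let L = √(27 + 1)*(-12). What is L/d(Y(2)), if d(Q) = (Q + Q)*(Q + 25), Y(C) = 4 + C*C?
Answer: -√7/22 ≈ -0.12026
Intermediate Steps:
Y(C) = 4 + C²
L = -24*√7 (L = √28*(-12) = (2*√7)*(-12) = -24*√7 ≈ -63.498)
d(Q) = 2*Q*(25 + Q) (d(Q) = (2*Q)*(25 + Q) = 2*Q*(25 + Q))
L/d(Y(2)) = (-24*√7)/((2*(4 + 2²)*(25 + (4 + 2²)))) = (-24*√7)/((2*(4 + 4)*(25 + (4 + 4)))) = (-24*√7)/((2*8*(25 + 8))) = (-24*√7)/((2*8*33)) = -24*√7/528 = -24*√7*(1/528) = -√7/22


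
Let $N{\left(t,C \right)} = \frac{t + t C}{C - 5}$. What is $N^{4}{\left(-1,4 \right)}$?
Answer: $625$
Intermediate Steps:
$N{\left(t,C \right)} = \frac{t + C t}{-5 + C}$
$N^{4}{\left(-1,4 \right)} = \left(- \frac{1 + 4}{-5 + 4}\right)^{4} = \left(\left(-1\right) \frac{1}{-1} \cdot 5\right)^{4} = \left(\left(-1\right) \left(-1\right) 5\right)^{4} = 5^{4} = 625$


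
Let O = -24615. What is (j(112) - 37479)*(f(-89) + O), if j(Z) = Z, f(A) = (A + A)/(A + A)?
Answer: 919751338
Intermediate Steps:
f(A) = 1 (f(A) = (2*A)/((2*A)) = (2*A)*(1/(2*A)) = 1)
(j(112) - 37479)*(f(-89) + O) = (112 - 37479)*(1 - 24615) = -37367*(-24614) = 919751338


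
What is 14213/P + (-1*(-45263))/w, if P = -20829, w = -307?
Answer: -947146418/6394503 ≈ -148.12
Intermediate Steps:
14213/P + (-1*(-45263))/w = 14213/(-20829) - 1*(-45263)/(-307) = 14213*(-1/20829) + 45263*(-1/307) = -14213/20829 - 45263/307 = -947146418/6394503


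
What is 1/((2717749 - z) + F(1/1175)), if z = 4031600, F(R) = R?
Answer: -1175/1543774924 ≈ -7.6112e-7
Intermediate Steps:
1/((2717749 - z) + F(1/1175)) = 1/((2717749 - 1*4031600) + 1/1175) = 1/((2717749 - 4031600) + 1/1175) = 1/(-1313851 + 1/1175) = 1/(-1543774924/1175) = -1175/1543774924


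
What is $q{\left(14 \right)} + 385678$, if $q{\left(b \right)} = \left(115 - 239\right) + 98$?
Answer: $385652$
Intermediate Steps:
$q{\left(b \right)} = -26$ ($q{\left(b \right)} = -124 + 98 = -26$)
$q{\left(14 \right)} + 385678 = -26 + 385678 = 385652$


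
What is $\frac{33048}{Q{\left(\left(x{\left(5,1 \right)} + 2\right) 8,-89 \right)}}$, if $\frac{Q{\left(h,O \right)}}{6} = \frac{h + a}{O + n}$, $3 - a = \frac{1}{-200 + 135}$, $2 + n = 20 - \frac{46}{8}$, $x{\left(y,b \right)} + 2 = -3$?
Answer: $\frac{27478035}{1364} \approx 20145.0$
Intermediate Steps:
$x{\left(y,b \right)} = -5$ ($x{\left(y,b \right)} = -2 - 3 = -5$)
$n = \frac{49}{4}$ ($n = -2 + \left(20 - \frac{46}{8}\right) = -2 + \left(20 - 46 \cdot \frac{1}{8}\right) = -2 + \left(20 - \frac{23}{4}\right) = -2 + \frac{57}{4} = \frac{49}{4} \approx 12.25$)
$a = \frac{196}{65}$ ($a = 3 - \frac{1}{-200 + 135} = 3 - \frac{1}{-65} = 3 - - \frac{1}{65} = 3 + \frac{1}{65} = \frac{196}{65} \approx 3.0154$)
$Q{\left(h,O \right)} = \frac{6 \left(\frac{196}{65} + h\right)}{\frac{49}{4} + O}$ ($Q{\left(h,O \right)} = 6 \frac{h + \frac{196}{65}}{O + \frac{49}{4}} = 6 \frac{\frac{196}{65} + h}{\frac{49}{4} + O} = \frac{6 \left(\frac{196}{65} + h\right)}{\frac{49}{4} + O}$)
$\frac{33048}{Q{\left(\left(x{\left(5,1 \right)} + 2\right) 8,-89 \right)}} = \frac{33048}{\frac{24}{65} \frac{1}{49 + 4 \left(-89\right)} \left(196 + 65 \left(-5 + 2\right) 8\right)} = \frac{33048}{\frac{24}{65} \frac{1}{49 - 356} \left(196 + 65 \left(\left(-3\right) 8\right)\right)} = \frac{33048}{\frac{24}{65} \frac{1}{-307} \left(196 + 65 \left(-24\right)\right)} = \frac{33048}{\frac{24}{65} \left(- \frac{1}{307}\right) \left(196 - 1560\right)} = \frac{33048}{\frac{24}{65} \left(- \frac{1}{307}\right) \left(-1364\right)} = \frac{33048}{\frac{32736}{19955}} = 33048 \cdot \frac{19955}{32736} = \frac{27478035}{1364}$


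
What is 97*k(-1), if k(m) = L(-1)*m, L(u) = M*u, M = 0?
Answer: 0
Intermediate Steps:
L(u) = 0 (L(u) = 0*u = 0)
k(m) = 0 (k(m) = 0*m = 0)
97*k(-1) = 97*0 = 0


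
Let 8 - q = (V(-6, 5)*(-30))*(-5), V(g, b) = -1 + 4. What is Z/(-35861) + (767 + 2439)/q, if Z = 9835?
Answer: -8522674/1132183 ≈ -7.5276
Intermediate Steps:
V(g, b) = 3
q = -442 (q = 8 - 3*(-30)*(-5) = 8 - (-90)*(-5) = 8 - 1*450 = 8 - 450 = -442)
Z/(-35861) + (767 + 2439)/q = 9835/(-35861) + (767 + 2439)/(-442) = 9835*(-1/35861) + 3206*(-1/442) = -1405/5123 - 1603/221 = -8522674/1132183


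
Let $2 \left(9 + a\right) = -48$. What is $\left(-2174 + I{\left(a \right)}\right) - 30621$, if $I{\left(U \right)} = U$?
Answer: $-32828$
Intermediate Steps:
$a = -33$ ($a = -9 + \frac{1}{2} \left(-48\right) = -9 - 24 = -33$)
$\left(-2174 + I{\left(a \right)}\right) - 30621 = \left(-2174 - 33\right) - 30621 = -2207 - 30621 = -32828$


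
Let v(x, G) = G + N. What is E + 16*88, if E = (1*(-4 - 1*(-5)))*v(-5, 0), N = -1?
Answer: 1407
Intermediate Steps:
v(x, G) = -1 + G (v(x, G) = G - 1 = -1 + G)
E = -1 (E = (1*(-4 - 1*(-5)))*(-1 + 0) = (1*(-4 + 5))*(-1) = (1*1)*(-1) = 1*(-1) = -1)
E + 16*88 = -1 + 16*88 = -1 + 1408 = 1407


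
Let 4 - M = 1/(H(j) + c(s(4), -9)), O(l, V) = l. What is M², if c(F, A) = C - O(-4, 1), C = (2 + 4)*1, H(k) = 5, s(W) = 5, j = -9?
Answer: 3481/225 ≈ 15.471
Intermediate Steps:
C = 6 (C = 6*1 = 6)
c(F, A) = 10 (c(F, A) = 6 - 1*(-4) = 6 + 4 = 10)
M = 59/15 (M = 4 - 1/(5 + 10) = 4 - 1/15 = 59/15 ≈ 3.9333)
M² = (59/15)² = 3481/225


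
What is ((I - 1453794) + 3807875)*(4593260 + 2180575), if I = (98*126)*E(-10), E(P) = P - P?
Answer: 15946156270635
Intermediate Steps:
E(P) = 0
I = 0 (I = (98*126)*0 = 12348*0 = 0)
((I - 1453794) + 3807875)*(4593260 + 2180575) = ((0 - 1453794) + 3807875)*(4593260 + 2180575) = (-1453794 + 3807875)*6773835 = 2354081*6773835 = 15946156270635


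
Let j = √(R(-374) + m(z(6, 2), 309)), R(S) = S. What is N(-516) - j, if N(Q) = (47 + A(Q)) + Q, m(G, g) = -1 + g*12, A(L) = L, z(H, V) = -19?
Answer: -985 - √3333 ≈ -1042.7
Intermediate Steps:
m(G, g) = -1 + 12*g
j = √3333 (j = √(-374 + (-1 + 12*309)) = √(-374 + (-1 + 3708)) = √(-374 + 3707) = √3333 ≈ 57.732)
N(Q) = 47 + 2*Q (N(Q) = (47 + Q) + Q = 47 + 2*Q)
N(-516) - j = (47 + 2*(-516)) - √3333 = (47 - 1032) - √3333 = -985 - √3333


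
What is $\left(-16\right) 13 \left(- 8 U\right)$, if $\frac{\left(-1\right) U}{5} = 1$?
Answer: $-8320$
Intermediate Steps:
$U = -5$ ($U = \left(-5\right) 1 = -5$)
$\left(-16\right) 13 \left(- 8 U\right) = \left(-16\right) 13 \left(\left(-8\right) \left(-5\right)\right) = \left(-208\right) 40 = -8320$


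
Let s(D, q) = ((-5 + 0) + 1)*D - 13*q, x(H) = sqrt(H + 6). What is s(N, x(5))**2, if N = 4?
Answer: 2115 + 416*sqrt(11) ≈ 3494.7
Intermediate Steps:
x(H) = sqrt(6 + H)
s(D, q) = -13*q - 4*D (s(D, q) = (-5 + 1)*D - 13*q = -4*D - 13*q = -13*q - 4*D)
s(N, x(5))**2 = (-13*sqrt(6 + 5) - 4*4)**2 = (-13*sqrt(11) - 16)**2 = (-16 - 13*sqrt(11))**2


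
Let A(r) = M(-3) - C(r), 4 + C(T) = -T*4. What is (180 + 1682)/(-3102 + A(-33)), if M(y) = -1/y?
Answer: -5586/9689 ≈ -0.57653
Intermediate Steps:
C(T) = -4 - 4*T (C(T) = -4 - T*4 = -4 - 4*T)
A(r) = 13/3 + 4*r (A(r) = -1/(-3) - (-4 - 4*r) = -1*(-⅓) + (4 + 4*r) = ⅓ + (4 + 4*r) = 13/3 + 4*r)
(180 + 1682)/(-3102 + A(-33)) = (180 + 1682)/(-3102 + (13/3 + 4*(-33))) = 1862/(-3102 + (13/3 - 132)) = 1862/(-3102 - 383/3) = 1862/(-9689/3) = 1862*(-3/9689) = -5586/9689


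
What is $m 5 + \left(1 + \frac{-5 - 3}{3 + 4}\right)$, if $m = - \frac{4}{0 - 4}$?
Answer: $\frac{34}{7} \approx 4.8571$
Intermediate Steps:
$m = 1$ ($m = - \frac{4}{0 - 4} = - \frac{4}{-4} = \left(-4\right) \left(- \frac{1}{4}\right) = 1$)
$m 5 + \left(1 + \frac{-5 - 3}{3 + 4}\right) = 1 \cdot 5 + \left(1 + \frac{-5 - 3}{3 + 4}\right) = 5 + \left(1 - \frac{8}{7}\right) = 5 - \frac{1}{7} = \frac{34}{7}$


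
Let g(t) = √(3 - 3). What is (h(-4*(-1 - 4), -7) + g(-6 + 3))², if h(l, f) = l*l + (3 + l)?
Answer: 178929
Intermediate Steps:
h(l, f) = 3 + l + l² (h(l, f) = l² + (3 + l) = 3 + l + l²)
g(t) = 0 (g(t) = √0 = 0)
(h(-4*(-1 - 4), -7) + g(-6 + 3))² = ((3 - 4*(-1 - 4) + (-4*(-1 - 4))²) + 0)² = ((3 - 4*(-5) + (-4*(-5))²) + 0)² = ((3 + 20 + 20²) + 0)² = ((3 + 20 + 400) + 0)² = (423 + 0)² = 423² = 178929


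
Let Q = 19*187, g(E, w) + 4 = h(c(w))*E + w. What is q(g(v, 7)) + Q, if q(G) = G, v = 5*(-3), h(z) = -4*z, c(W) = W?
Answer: 3976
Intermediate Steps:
v = -15
g(E, w) = -4 + w - 4*E*w (g(E, w) = -4 + ((-4*w)*E + w) = -4 + (-4*E*w + w) = -4 + (w - 4*E*w) = -4 + w - 4*E*w)
Q = 3553
q(g(v, 7)) + Q = (-4 + 7 - 4*(-15)*7) + 3553 = (-4 + 7 + 420) + 3553 = 423 + 3553 = 3976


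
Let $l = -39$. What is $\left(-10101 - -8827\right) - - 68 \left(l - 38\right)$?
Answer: $-6510$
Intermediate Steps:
$\left(-10101 - -8827\right) - - 68 \left(l - 38\right) = \left(-10101 - -8827\right) - - 68 \left(-39 - 38\right) = \left(-10101 + 8827\right) - \left(-68\right) \left(-77\right) = -1274 - 5236 = -6510$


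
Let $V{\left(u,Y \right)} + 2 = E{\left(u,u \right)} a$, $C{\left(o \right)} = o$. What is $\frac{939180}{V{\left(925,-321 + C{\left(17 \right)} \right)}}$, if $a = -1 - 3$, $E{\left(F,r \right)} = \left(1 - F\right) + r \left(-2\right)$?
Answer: $\frac{156530}{1849} \approx 84.657$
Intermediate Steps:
$E{\left(F,r \right)} = 1 - F - 2 r$ ($E{\left(F,r \right)} = \left(1 - F\right) - 2 r = 1 - F - 2 r$)
$a = -4$
$V{\left(u,Y \right)} = -6 + 12 u$ ($V{\left(u,Y \right)} = -2 + \left(1 - u - 2 u\right) \left(-4\right) = -2 + \left(1 - 3 u\right) \left(-4\right) = -2 + \left(-4 + 12 u\right) = -6 + 12 u$)
$\frac{939180}{V{\left(925,-321 + C{\left(17 \right)} \right)}} = \frac{939180}{-6 + 12 \cdot 925} = \frac{939180}{-6 + 11100} = \frac{939180}{11094} = 939180 \cdot \frac{1}{11094} = \frac{156530}{1849}$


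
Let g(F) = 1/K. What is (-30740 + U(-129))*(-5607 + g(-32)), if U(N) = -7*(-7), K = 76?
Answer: 13078386521/76 ≈ 1.7208e+8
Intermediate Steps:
U(N) = 49
g(F) = 1/76
(-30740 + U(-129))*(-5607 + g(-32)) = (-30740 + 49)*(-5607 + 1/76) = -30691*(-426131/76) = 13078386521/76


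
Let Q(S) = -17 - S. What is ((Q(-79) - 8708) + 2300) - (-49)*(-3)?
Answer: -6493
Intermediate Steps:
((Q(-79) - 8708) + 2300) - (-49)*(-3) = (((-17 - 1*(-79)) - 8708) + 2300) - (-49)*(-3) = (((-17 + 79) - 8708) + 2300) - 1*147 = ((62 - 8708) + 2300) - 147 = (-8646 + 2300) - 147 = -6346 - 147 = -6493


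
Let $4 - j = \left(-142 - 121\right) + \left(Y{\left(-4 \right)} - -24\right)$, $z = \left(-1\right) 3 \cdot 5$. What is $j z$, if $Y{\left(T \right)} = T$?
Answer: $-3705$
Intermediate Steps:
$z = -15$ ($z = \left(-3\right) 5 = -15$)
$j = 247$ ($j = 4 - \left(\left(-142 - 121\right) - -20\right) = 4 - \left(-263 + \left(-4 + 24\right)\right) = 4 - \left(-263 + 20\right) = 4 - -243 = 4 + 243 = 247$)
$j z = 247 \left(-15\right) = -3705$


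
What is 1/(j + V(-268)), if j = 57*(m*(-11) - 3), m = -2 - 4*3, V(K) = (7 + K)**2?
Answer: 1/76728 ≈ 1.3033e-5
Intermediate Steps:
m = -14 (m = -2 - 12 = -14)
j = 8607 (j = 57*(-14*(-11) - 3) = 57*(154 - 3) = 57*151 = 8607)
1/(j + V(-268)) = 1/(8607 + (7 - 268)**2) = 1/(8607 + (-261)**2) = 1/(8607 + 68121) = 1/76728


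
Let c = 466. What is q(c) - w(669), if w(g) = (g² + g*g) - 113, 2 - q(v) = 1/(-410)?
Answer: -366952869/410 ≈ -8.9501e+5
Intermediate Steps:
q(v) = 821/410 (q(v) = 2 - 1/(-410) = 2 - 1*(-1/410) = 2 + 1/410 = 821/410)
w(g) = -113 + 2*g² (w(g) = (g² + g²) - 113 = 2*g² - 113 = -113 + 2*g²)
q(c) - w(669) = 821/410 - (-113 + 2*669²) = 821/410 - (-113 + 2*447561) = 821/410 - (-113 + 895122) = 821/410 - 1*895009 = 821/410 - 895009 = -366952869/410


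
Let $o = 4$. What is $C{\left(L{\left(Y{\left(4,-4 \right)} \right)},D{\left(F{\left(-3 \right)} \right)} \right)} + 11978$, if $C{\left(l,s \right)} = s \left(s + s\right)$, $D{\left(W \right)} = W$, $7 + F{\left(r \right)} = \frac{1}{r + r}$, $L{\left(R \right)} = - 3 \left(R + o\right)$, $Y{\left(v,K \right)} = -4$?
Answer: $\frac{217453}{18} \approx 12081.0$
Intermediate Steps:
$L{\left(R \right)} = -12 - 3 R$ ($L{\left(R \right)} = - 3 \left(R + 4\right) = - 3 \left(4 + R\right) = -12 - 3 R$)
$F{\left(r \right)} = -7 + \frac{1}{2 r}$ ($F{\left(r \right)} = -7 + \frac{1}{r + r} = -7 + \frac{1}{2 r}$)
$C{\left(l,s \right)} = 2 s^{2}$ ($C{\left(l,s \right)} = s 2 s = 2 s^{2}$)
$C{\left(L{\left(Y{\left(4,-4 \right)} \right)},D{\left(F{\left(-3 \right)} \right)} \right)} + 11978 = 2 \left(-7 + \frac{1}{2 \left(-3\right)}\right)^{2} + 11978 = 2 \left(-7 + \frac{1}{2} \left(- \frac{1}{3}\right)\right)^{2} + 11978 = 2 \left(-7 - \frac{1}{6}\right)^{2} + 11978 = 2 \left(- \frac{43}{6}\right)^{2} + 11978 = 2 \cdot \frac{1849}{36} + 11978 = \frac{1849}{18} + 11978 = \frac{217453}{18}$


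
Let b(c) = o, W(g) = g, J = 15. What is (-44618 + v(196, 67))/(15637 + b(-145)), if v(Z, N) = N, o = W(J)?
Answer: -3427/1204 ≈ -2.8463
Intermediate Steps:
o = 15
b(c) = 15
(-44618 + v(196, 67))/(15637 + b(-145)) = (-44618 + 67)/(15637 + 15) = -44551/15652 = -44551*1/15652 = -3427/1204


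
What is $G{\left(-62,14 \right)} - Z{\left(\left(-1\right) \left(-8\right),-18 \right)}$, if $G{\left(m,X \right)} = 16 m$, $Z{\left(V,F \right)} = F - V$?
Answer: $-966$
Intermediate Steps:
$G{\left(-62,14 \right)} - Z{\left(\left(-1\right) \left(-8\right),-18 \right)} = 16 \left(-62\right) - \left(-18 - \left(-1\right) \left(-8\right)\right) = -992 - \left(-18 - 8\right) = -992 - -26 = -992 + 26 = -966$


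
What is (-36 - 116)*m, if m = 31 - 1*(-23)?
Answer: -8208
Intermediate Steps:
m = 54 (m = 31 + 23 = 54)
(-36 - 116)*m = (-36 - 116)*54 = -152*54 = -8208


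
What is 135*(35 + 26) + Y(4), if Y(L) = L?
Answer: 8239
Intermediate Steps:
135*(35 + 26) + Y(4) = 135*(35 + 26) + 4 = 135*61 + 4 = 8235 + 4 = 8239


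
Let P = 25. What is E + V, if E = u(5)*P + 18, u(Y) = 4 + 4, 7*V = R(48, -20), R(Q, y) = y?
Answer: 1506/7 ≈ 215.14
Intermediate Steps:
V = -20/7 (V = (1/7)*(-20) = -20/7 ≈ -2.8571)
u(Y) = 8
E = 218 (E = 8*25 + 18 = 200 + 18 = 218)
E + V = 218 - 20/7 = 1506/7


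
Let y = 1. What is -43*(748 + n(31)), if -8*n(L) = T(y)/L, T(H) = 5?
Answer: -7976457/248 ≈ -32163.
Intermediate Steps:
n(L) = -5/(8*L)
-43*(748 + n(31)) = -43*(748 - 5/8/31) = -43*(748 - 5/8*1/31) = -43*(748 - 5/248) = -43*185499/248 = -7976457/248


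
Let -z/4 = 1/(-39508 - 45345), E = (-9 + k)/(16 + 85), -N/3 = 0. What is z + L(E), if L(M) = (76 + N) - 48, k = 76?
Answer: 2375888/84853 ≈ 28.000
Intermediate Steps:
N = 0 (N = -3*0 = 0)
E = 67/101 (E = (-9 + 76)/(16 + 85) = 67/101 ≈ 0.66337)
L(M) = 28 (L(M) = (76 + 0) - 48 = 76 - 48 = 28)
z = 4/84853 (z = -4/(-39508 - 45345) = -4/(-84853) = -4*(-1/84853) = 4/84853 ≈ 4.7140e-5)
z + L(E) = 4/84853 + 28 = 2375888/84853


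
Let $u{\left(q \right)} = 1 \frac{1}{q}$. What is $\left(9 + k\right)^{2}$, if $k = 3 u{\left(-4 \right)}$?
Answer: $\frac{1089}{16} \approx 68.063$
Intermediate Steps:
$u{\left(q \right)} = \frac{1}{q}$
$k = - \frac{3}{4}$ ($k = \frac{3}{-4} = 3 \left(- \frac{1}{4}\right) = - \frac{3}{4} \approx -0.75$)
$\left(9 + k\right)^{2} = \left(9 - \frac{3}{4}\right)^{2} = \left(\frac{33}{4}\right)^{2} = \frac{1089}{16}$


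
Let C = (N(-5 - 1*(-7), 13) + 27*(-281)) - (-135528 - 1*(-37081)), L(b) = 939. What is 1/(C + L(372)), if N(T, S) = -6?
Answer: 1/91793 ≈ 1.0894e-5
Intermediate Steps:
C = 90854 (C = (-6 + 27*(-281)) - (-135528 - 1*(-37081)) = (-6 - 7587) - (-135528 + 37081) = -7593 - 1*(-98447) = -7593 + 98447 = 90854)
1/(C + L(372)) = 1/(90854 + 939) = 1/91793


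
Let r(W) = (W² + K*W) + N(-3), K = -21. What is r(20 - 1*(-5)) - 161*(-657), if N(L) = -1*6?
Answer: 105871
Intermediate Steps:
N(L) = -6
r(W) = -6 + W² - 21*W (r(W) = (W² - 21*W) - 6 = -6 + W² - 21*W)
r(20 - 1*(-5)) - 161*(-657) = (-6 + (20 - 1*(-5))² - 21*(20 - 1*(-5))) - 161*(-657) = (-6 + (20 + 5)² - 21*(20 + 5)) + 105777 = (-6 + 25² - 21*25) + 105777 = (-6 + 625 - 525) + 105777 = 94 + 105777 = 105871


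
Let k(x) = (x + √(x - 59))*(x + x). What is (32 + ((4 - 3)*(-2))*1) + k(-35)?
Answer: 2480 - 70*I*√94 ≈ 2480.0 - 678.67*I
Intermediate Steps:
k(x) = 2*x*(x + √(-59 + x)) (k(x) = (x + √(-59 + x))*(2*x) = 2*x*(x + √(-59 + x)))
(32 + ((4 - 3)*(-2))*1) + k(-35) = (32 + ((4 - 3)*(-2))*1) + 2*(-35)*(-35 + √(-59 - 35)) = (32 + (1*(-2))*1) + 2*(-35)*(-35 + √(-94)) = (32 - 2*1) + 2*(-35)*(-35 + I*√94) = (32 - 2) + (2450 - 70*I*√94) = 30 + (2450 - 70*I*√94) = 2480 - 70*I*√94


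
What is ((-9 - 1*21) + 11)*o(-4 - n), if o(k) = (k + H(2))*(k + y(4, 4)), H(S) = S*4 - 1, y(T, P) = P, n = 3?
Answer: 0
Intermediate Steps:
H(S) = -1 + 4*S (H(S) = 4*S - 1 = -1 + 4*S)
o(k) = (4 + k)*(7 + k) (o(k) = (k + (-1 + 4*2))*(k + 4) = (k + (-1 + 8))*(4 + k) = (k + 7)*(4 + k) = (7 + k)*(4 + k) = (4 + k)*(7 + k))
((-9 - 1*21) + 11)*o(-4 - n) = ((-9 - 1*21) + 11)*(28 + (-4 - 1*3)**2 + 11*(-4 - 1*3)) = ((-9 - 21) + 11)*(28 + (-4 - 3)**2 + 11*(-4 - 3)) = (-30 + 11)*(28 + (-7)**2 + 11*(-7)) = -19*(28 + 49 - 77) = -19*0 = 0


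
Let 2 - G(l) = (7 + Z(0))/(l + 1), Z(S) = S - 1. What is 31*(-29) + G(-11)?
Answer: -4482/5 ≈ -896.40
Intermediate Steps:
Z(S) = -1 + S
G(l) = 2 - 6/(1 + l) (G(l) = 2 - (7 + (-1 + 0))/(l + 1) = 2 - (7 - 1)/(1 + l) = 2 - 6/(1 + l))
31*(-29) + G(-11) = 31*(-29) + 2*(-2 - 11)/(1 - 11) = -899 + 2*(-13)/(-10) = -899 + 2*(-1/10)*(-13) = -899 + 13/5 = -4482/5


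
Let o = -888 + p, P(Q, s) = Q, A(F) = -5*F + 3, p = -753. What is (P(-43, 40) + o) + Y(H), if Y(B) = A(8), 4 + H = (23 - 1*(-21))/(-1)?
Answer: -1721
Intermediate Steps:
A(F) = 3 - 5*F
o = -1641 (o = -888 - 753 = -1641)
H = -48 (H = -4 + (23 - 1*(-21))/(-1) = -4 + (23 + 21)*(-1) = -4 + 44*(-1) = -4 - 44 = -48)
Y(B) = -37 (Y(B) = 3 - 5*8 = 3 - 40 = -37)
(P(-43, 40) + o) + Y(H) = (-43 - 1641) - 37 = -1684 - 37 = -1721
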